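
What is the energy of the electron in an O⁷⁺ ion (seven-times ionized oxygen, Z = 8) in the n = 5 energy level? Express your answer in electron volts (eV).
-34.831 eV

The energy levels of a hydrogen-like atom are given by:
E_n = -13.6057 Z² / n² eV  (with Z = 8 for O⁷⁺)

For n = 5:
E_5 = -13.6057 × 8² / 5²
E_5 = -13.6057 × 64 / 25
E_5 = -34.831 eV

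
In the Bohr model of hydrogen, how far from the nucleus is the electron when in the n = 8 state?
3.38673 nm (or 33.86734 Å)

The Bohr radius formula is:
r_n = n² a₀ / Z

where a₀ = 0.05291772 nm is the Bohr radius.

For H (Z = 1) at n = 8:
r_8 = 8² × 0.05291772 nm / 1
r_8 = 64 × 0.05291772 nm / 1
r_8 = 3.386734 nm / 1
r_8 = 3.38673 nm

The electron orbits at approximately 3.38673 nm from the nucleus.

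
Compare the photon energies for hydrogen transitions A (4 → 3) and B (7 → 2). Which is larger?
7 → 2

Calculate the energy for each transition:

Transition 4 → 3:
ΔE₁ = |E_3 - E_4| = |-13.6057/3² - (-13.6057/4²)|
ΔE₁ = |-1.511744444 - (-0.850356250)| = 0.661388 eV

Transition 7 → 2:
ΔE₂ = |E_2 - E_7| = |-13.6057/2² - (-13.6057/7²)|
ΔE₂ = |-3.401425000 - (-0.277667347)| = 3.123758 eV

Since 3.123758 eV > 0.661388 eV, the transition 7 → 2 emits the more energetic photon.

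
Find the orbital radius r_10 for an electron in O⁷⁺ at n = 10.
0.6615 nm (or 6.6147 Å)

The Bohr radius formula is:
r_n = n² a₀ / Z

where a₀ = 0.0529177 nm is the Bohr radius.

For O⁷⁺ (Z = 8) at n = 10:
r_10 = 10² × 0.0529177 nm / 8
r_10 = 100 × 0.0529177 nm / 8
r_10 = 5.29177 nm / 8
r_10 = 0.6615 nm

The electron orbits at approximately 0.6615 nm from the nucleus.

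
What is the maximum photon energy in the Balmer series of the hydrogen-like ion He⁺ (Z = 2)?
13.606 eV

The series limit corresponds to the transition from n = ∞ to n = 2.
This is the highest energy (shortest wavelength) transition in the Balmer series.

E_∞ = 0 eV
E_2 = -13.6057 × 2² / 2² = -13.606 eV

Energy at series limit:
ΔE = E_∞ - E_2 = 0 - (-13.606) = 13.606 eV

This energy equals the ionization energy from the n = 2 state of He⁺.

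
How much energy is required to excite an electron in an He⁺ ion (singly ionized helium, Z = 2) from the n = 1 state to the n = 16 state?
54.21021 eV

The energy levels of a hydrogen-like atom are E_n = -13.6057 Z² eV / n².

Energy at n = 1: E_1 = -13.6057 × 2² / 1² = -54.42280000 eV
Energy at n = 16: E_16 = -13.6057 × 2² / 16² = -0.21258906 eV

The excitation energy is the difference:
ΔE = E_16 - E_1
ΔE = -0.21258906 - (-54.42280000)
ΔE = 54.21021 eV

Since this is positive, energy must be absorbed (photon absorption).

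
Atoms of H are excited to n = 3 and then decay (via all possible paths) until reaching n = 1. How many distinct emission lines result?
3

The electron can occupy levels n = 1, 2, ..., 3 during de-excitation — that is m = 3 - 1 + 1 = 3 distinct levels.

The number of distinct spectral lines equals the number of ways to choose 2 of these m levels (each pair gives one possible emission transition):

Number of lines = m(m-1)/2 = 3×2/2 = 3

These correspond to all possible transitions between the 3 levels:
3 → 2, 3 → 1, 2 → 1

Each transition produces a photon with a unique energy (and thus wavelength). This count does not depend on Z.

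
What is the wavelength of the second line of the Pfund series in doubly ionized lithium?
516.8055 nm

The lines of a series are numbered from the longest wavelength (smallest ΔE) outward; the second line is the transition from n = n_f + 2 to n_f.
The Pfund series has all transitions ending at n_f = 5.

For Li²⁺ (Z = 3), the second line (β-line) is the jump from n = 7 to n = 5:
E_7 = -13.6057 × 3² / 7² = -2.49900612 eV
E_5 = -13.6057 × 3² / 5² = -4.89805200 eV
ΔE = E_7 - E_5 = 2.39904588 eV

λ = hc/E = 1239.84 eV·nm / 2.39904588 eV
λ = 516.8055 nm

This is the β-line of the Pfund series in Li²⁺.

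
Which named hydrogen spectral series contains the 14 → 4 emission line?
Brackett series

The spectral series in hydrogen are named based on the final (lower) energy level:
- Lyman series: n_final = 1 (ultraviolet)
- Balmer series: n_final = 2 (visible/near-UV)
- Paschen series: n_final = 3 (infrared)
- Brackett series: n_final = 4 (infrared)
- Pfund series: n_final = 5 (far infrared)

Since this transition ends at n = 4, it belongs to the Brackett series.

For reference, this 14 → 4 line has photon energy
ΔE = 13.6057 eV × (1/4² - 1/14²) = 0.7809394133 eV,
corresponding to wavelength λ = hc/ΔE = 1239.84 eV·nm / 0.7809394133 eV = 1587.6264 nm in the infrared region.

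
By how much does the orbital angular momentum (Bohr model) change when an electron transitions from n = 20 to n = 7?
1.37e-33 J·s (or 13ℏ)

In the Bohr model, L_n = nℏ where ℏ = 1.0546e-34 J·s.

L_20 = 20ℏ = 2.1092e-33 J·s
L_7 = 7ℏ = 7.3822e-34 J·s

ΔL = L_20 - L_7 = (20 - 7)ℏ = 13ℏ
ΔL = 13 × 1.0546e-34 J·s = 1.37e-33 J·s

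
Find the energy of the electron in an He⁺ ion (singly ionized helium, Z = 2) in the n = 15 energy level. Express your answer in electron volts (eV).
-0.24188 eV

The energy levels of a hydrogen-like atom are given by:
E_n = -13.6057 Z² / n² eV  (with Z = 2 for He⁺)

For n = 15:
E_15 = -13.6057 × 2² / 15²
E_15 = -13.6057 × 4 / 225
E_15 = -0.24188 eV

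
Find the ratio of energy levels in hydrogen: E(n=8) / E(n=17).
4.515625

Using E_n = -13.6057 Z² / n² eV with Z = 1:

E_8 = -13.6057 / 8² = -13.6057 / 64 = -0.212589063 eV
E_17 = -13.6057 / 17² = -13.6057 / 289 = -0.047078547 eV

The ratio is:
E_8/E_17 = (-0.212589063) / (-0.047078547)
E_8/E_17 = (-13.6057/64) / (-13.6057/289)
E_8/E_17 = 289/64
E_8/E_17 = 4.515625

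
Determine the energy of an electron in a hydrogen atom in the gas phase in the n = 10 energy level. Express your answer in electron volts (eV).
-0.136057 eV

The energy levels of a hydrogen-like atom are given by:
E_n = -13.6057 eV / n²

For n = 10:
E_10 = -13.6057 eV / 10²
E_10 = -13.6057 eV / 100
E_10 = -0.136057 eV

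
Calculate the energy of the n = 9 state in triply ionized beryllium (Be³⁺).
-2.69 eV

For hydrogen-like ions, the energy levels scale with Z²:
E_n = -13.6057 Z² / n² eV

For Be³⁺ (Z = 4) at n = 9:
E_9 = -13.6057 × 4² / 9²
E_9 = -13.6057 × 16 / 81
E_9 = -217.6912 / 81
E_9 = -2.69 eV

The energy is 16 times more negative than hydrogen at the same n due to the stronger nuclear charge.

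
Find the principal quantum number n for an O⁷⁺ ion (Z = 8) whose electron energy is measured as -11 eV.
n = 9

The exact energy levels follow E_n = -13.6057 Z² / n² eV with Z = 8.

The measured value (-11 eV) is reported to only 2 significant figures, so we must test candidate n values and see which one matches to that precision.

Candidate energies:
  n = 7:  E = -13.6057 × 8² / 7² = -17.770710 eV
  n = 8:  E = -13.6057 × 8² / 8² = -13.605700 eV
  n = 9:  E = -13.6057 × 8² / 9² = -10.750183 eV  ← matches
  n = 10:  E = -13.6057 × 8² / 10² = -8.707648 eV
  n = 11:  E = -13.6057 × 8² / 11² = -7.196403 eV

Checking against the measurement of -11 eV (2 sig figs), only n = 9 agrees:
E_9 = -10.750183 eV, which rounds to -11 eV ✓

Therefore n = 9.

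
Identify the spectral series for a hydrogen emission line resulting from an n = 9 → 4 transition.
Brackett series

The spectral series in hydrogen are named based on the final (lower) energy level:
- Lyman series: n_final = 1 (ultraviolet)
- Balmer series: n_final = 2 (visible/near-UV)
- Paschen series: n_final = 3 (infrared)
- Brackett series: n_final = 4 (infrared)
- Pfund series: n_final = 5 (far infrared)

Since this transition ends at n = 4, it belongs to the Brackett series.

For reference, this 9 → 4 line has photon energy
ΔE = 13.6057 eV × (1/4² - 1/9²) = 0.68238464506 eV,
corresponding to wavelength λ = hc/ΔE = 1239.84 eV·nm / 0.68238464506 eV = 1816.92248 nm in the infrared region.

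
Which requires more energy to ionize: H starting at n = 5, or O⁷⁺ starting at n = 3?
O⁷⁺ at n = 3 (E = -96.75 eV)

Using E_n = -13.6057 Z² / n² eV:

H (Z = 1) at n = 5:
E = -13.6057 × 1² / 5² = -13.6057 × 1 / 25 = -0.54423 eV

O⁷⁺ (Z = 8) at n = 3:
E = -13.6057 × 8² / 3² = -13.6057 × 64 / 9 = -96.75164 eV

Since -96.75164 eV < -0.54423 eV,
O⁷⁺ at n = 3 is more tightly bound (requires more energy to ionize).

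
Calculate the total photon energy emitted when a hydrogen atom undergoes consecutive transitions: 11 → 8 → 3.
1.39930 eV

The energy levels of hydrogen are E_n = -13.6057 / n² eV.

First transition (11 → 8):
ΔE₁ = |E_8 - E_11|
ΔE₁ = |-0.21258906250 - (-0.11244380165)| = 0.10014526 eV

Second transition (8 → 3):
ΔE₂ = |E_3 - E_8|
ΔE₂ = |-1.51174444444 - (-0.21258906250)| = 1.29915538 eV

Total energy released:
E_total = ΔE₁ + ΔE₂ = 0.10014526 + 1.29915538 = 1.39930 eV

Note: This equals the direct transition 11 → 3: 1.39930 eV ✓
Energy is conserved regardless of the path taken.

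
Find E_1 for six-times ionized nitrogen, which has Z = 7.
-666.679300 eV

For hydrogen-like ions, the energy levels scale with Z²:
E_n = -13.6057 Z² / n² eV

For N⁶⁺ (Z = 7) at n = 1:
E_1 = -13.6057 × 7² / 1²
E_1 = -13.6057 × 49 / 1
E_1 = -666.6793 / 1
E_1 = -666.679300 eV

The energy is 49 times more negative than hydrogen at the same n due to the stronger nuclear charge.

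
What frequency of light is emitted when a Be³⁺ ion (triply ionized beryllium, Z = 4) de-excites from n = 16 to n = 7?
8.686e+14 Hz

First, find the transition energy:
E_16 = -13.6057 × 4² / 16² = -0.8503563 eV
E_7 = -13.6057 × 4² / 7² = -4.4426776 eV
|ΔE| = |E_7 - E_16| = 3.5923213 eV

Convert to Joules: E = 3.5923213 eV × (1.602177 × 10⁻¹⁹ J/eV) = 5.75553e-19 J

Using E = hf:
f = E/h = 5.75553e-19 J / (6.62607 × 10⁻³⁴ J·s)
f = 8.686e+14 Hz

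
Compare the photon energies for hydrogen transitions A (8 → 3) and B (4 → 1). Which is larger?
4 → 1

Calculate the energy for each transition:

Transition 8 → 3:
ΔE₁ = |E_3 - E_8| = |-13.6057/3² - (-13.6057/8²)|
ΔE₁ = |-1.5117444444 - (-0.2125890625)| = 1.2991554 eV

Transition 4 → 1:
ΔE₂ = |E_1 - E_4| = |-13.6057/1² - (-13.6057/4²)|
ΔE₂ = |-13.6057000000 - (-0.8503562500)| = 12.7553438 eV

Since 12.7553438 eV > 1.2991554 eV, the transition 4 → 1 emits the more energetic photon.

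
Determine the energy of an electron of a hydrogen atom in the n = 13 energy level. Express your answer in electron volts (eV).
-0.08051 eV

The energy levels of a hydrogen-like atom are given by:
E_n = -13.6057 eV / n²

For n = 13:
E_13 = -13.6057 eV / 13²
E_13 = -13.6057 eV / 169
E_13 = -0.08051 eV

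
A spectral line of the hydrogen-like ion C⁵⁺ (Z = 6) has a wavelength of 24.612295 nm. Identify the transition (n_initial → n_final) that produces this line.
n = 11 → n = 3

First, find the photon energy from the wavelength (hc = 1239.84 eV·nm):
E = hc/λ = 1239.84 eV·nm / 24.612295 nm = 50.374823 eV

The energy levels of C⁵⁺ satisfy E_n = -13.6057 × 6² / n² eV, so an emission n_i → n_f releases
ΔE = 13.6057 × 6² × (1/n_f² − 1/n_i²) eV.

Setting ΔE equal to the photon energy:
1/n_f² − 1/n_i² = 50.374823 / (13.6057 × 6²) = 0.10284665

Since 1/n_i² must be positive, we need 1/n_f² > 0.10284665, i.e. n_f ≤ 3. For each allowed n_f, solve n_i = (1/n_f² − 0.10284665)^(−1/2) and check whether it is a whole number:
  n_f = 1: 1/n_i² = 1.00000000 − 0.10284665 = 0.89715335 → n_i = 1.056  (not an integer) ✗
  n_f = 2: 1/n_i² = 0.25000000 − 0.10284665 = 0.14715335 → n_i = 2.607  (not an integer) ✗
  n_f = 3: 1/n_i² = 0.11111111 − 0.10284665 = 0.00826446 → n_i = 11.000  → integer, n_i = 11 ✓

Only n_f = 3 gives an integer upper level, n_i = 11.

The transition is from n = 11 to n = 3 (emission).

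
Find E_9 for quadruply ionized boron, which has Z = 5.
-4.199 eV

For hydrogen-like ions, the energy levels scale with Z²:
E_n = -13.6057 Z² / n² eV

For B⁴⁺ (Z = 5) at n = 9:
E_9 = -13.6057 × 5² / 9²
E_9 = -13.6057 × 25 / 81
E_9 = -340.1425 / 81
E_9 = -4.199 eV

The energy is 25 times more negative than hydrogen at the same n due to the stronger nuclear charge.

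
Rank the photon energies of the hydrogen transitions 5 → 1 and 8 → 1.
8 → 1

Calculate the energy for each transition:

Transition 5 → 1:
ΔE₁ = |E_1 - E_5| = |-13.6057/1² - (-13.6057/5²)|
ΔE₁ = |-13.60570000000 - (-0.54422800000)| = 13.06147200 eV

Transition 8 → 1:
ΔE₂ = |E_1 - E_8| = |-13.6057/1² - (-13.6057/8²)|
ΔE₂ = |-13.60570000000 - (-0.21258906250)| = 13.39311094 eV

Since 13.39311094 eV > 13.06147200 eV, the transition 8 → 1 emits the more energetic photon.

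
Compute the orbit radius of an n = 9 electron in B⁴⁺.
0.857267 nm (or 8.572671 Å)

The Bohr radius formula is:
r_n = n² a₀ / Z

where a₀ = 0.052917721 nm is the Bohr radius.

For B⁴⁺ (Z = 5) at n = 9:
r_9 = 9² × 0.052917721 nm / 5
r_9 = 81 × 0.052917721 nm / 5
r_9 = 4.2863354 nm / 5
r_9 = 0.857267 nm

The electron orbits at approximately 0.857267 nm from the nucleus.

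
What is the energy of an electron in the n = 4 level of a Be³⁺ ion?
-13.606 eV

For hydrogen-like ions, the energy levels scale with Z²:
E_n = -13.6057 Z² / n² eV

For Be³⁺ (Z = 4) at n = 4:
E_4 = -13.6057 × 4² / 4²
E_4 = -13.6057 × 16 / 16
E_4 = -217.6912 / 16
E_4 = -13.606 eV

The energy is 16 times more negative than hydrogen at the same n due to the stronger nuclear charge.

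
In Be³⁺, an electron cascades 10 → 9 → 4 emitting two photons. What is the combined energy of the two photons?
11.43 eV

The energy levels of Be³⁺ are E_n = -13.6057 × 4² / n² eV.

First transition (10 → 9):
ΔE₁ = |E_9 - E_10|
ΔE₁ = |-2.68754568 - (-2.17691200)| = 0.51063 eV

Second transition (9 → 4):
ΔE₂ = |E_4 - E_9|
ΔE₂ = |-13.60570000 - (-2.68754568)| = 10.91815 eV

Total energy released:
E_total = ΔE₁ + ΔE₂ = 0.51063 + 10.91815 = 11.43 eV

Note: This equals the direct transition 10 → 4: 11.43 eV ✓
Energy is conserved regardless of the path taken.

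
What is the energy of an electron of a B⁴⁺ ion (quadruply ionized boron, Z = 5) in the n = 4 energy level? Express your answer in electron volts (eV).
-21.259 eV

The energy levels of a hydrogen-like atom are given by:
E_n = -13.6057 Z² / n² eV  (with Z = 5 for B⁴⁺)

For n = 4:
E_4 = -13.6057 × 5² / 4²
E_4 = -13.6057 × 25 / 16
E_4 = -21.259 eV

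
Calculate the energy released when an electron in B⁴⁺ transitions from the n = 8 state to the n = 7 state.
1.626957 eV

The energy levels are E_n = -13.6057 Z² eV / n².

Energy at n = 8: E_8 = -13.6057 × 5² / 8² = -5.314726563 eV
Energy at n = 7: E_7 = -13.6057 × 5² / 7² = -6.941683673 eV

For emission (electron falling to lower state), the photon energy is:
E_photon = E_8 - E_7 = |-5.314726563 - (-6.941683673)|
E_photon = 1.626957 eV

This energy is carried away by the emitted photon.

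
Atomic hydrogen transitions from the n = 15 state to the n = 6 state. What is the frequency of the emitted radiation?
7.67630e+13 Hz

First, find the transition energy:
E_15 = -13.6057 / 15² = -0.060469778 eV
E_6 = -13.6057 / 6² = -0.377936111 eV
|ΔE| = |E_6 - E_15| = 0.317466333 eV

Convert to Joules: E = 0.317466333 eV × (1.602177 × 10⁻¹⁹ J/eV) = 5.0863726e-20 J

Using E = hf:
f = E/h = 5.0863726e-20 J / (6.62607 × 10⁻³⁴ J·s)
f = 7.67630e+13 Hz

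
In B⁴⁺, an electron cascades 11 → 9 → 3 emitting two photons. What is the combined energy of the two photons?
34.98 eV

The energy levels of B⁴⁺ are E_n = -13.6057 × 5² / n² eV.

First transition (11 → 9):
ΔE₁ = |E_9 - E_11|
ΔE₁ = |-4.19929012 - (-2.81109504)| = 1.38820 eV

Second transition (9 → 3):
ΔE₂ = |E_3 - E_9|
ΔE₂ = |-37.79361111 - (-4.19929012)| = 33.59432 eV

Total energy released:
E_total = ΔE₁ + ΔE₂ = 1.38820 + 33.59432 = 34.98 eV

Note: This equals the direct transition 11 → 3: 34.98 eV ✓
Energy is conserved regardless of the path taken.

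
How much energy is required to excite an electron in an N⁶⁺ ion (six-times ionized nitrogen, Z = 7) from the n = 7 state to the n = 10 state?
6.939 eV

The energy levels of a hydrogen-like atom are E_n = -13.6057 Z² eV / n².

Energy at n = 7: E_7 = -13.6057 × 7² / 7² = -13.605700 eV
Energy at n = 10: E_10 = -13.6057 × 7² / 10² = -6.666793 eV

The excitation energy is the difference:
ΔE = E_10 - E_7
ΔE = -6.666793 - (-13.605700)
ΔE = 6.939 eV

Since this is positive, energy must be absorbed (photon absorption).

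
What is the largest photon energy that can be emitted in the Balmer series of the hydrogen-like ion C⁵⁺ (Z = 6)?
122.451 eV

The series limit corresponds to the transition from n = ∞ to n = 2.
This is the highest energy (shortest wavelength) transition in the Balmer series.

E_∞ = 0 eV
E_2 = -13.6057 × 6² / 2² = -122.451 eV

Energy at series limit:
ΔE = E_∞ - E_2 = 0 - (-122.451) = 122.451 eV

This energy equals the ionization energy from the n = 2 state of C⁵⁺.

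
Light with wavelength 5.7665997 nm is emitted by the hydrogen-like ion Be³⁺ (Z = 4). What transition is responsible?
n = 9 → n = 1

First, find the photon energy from the wavelength (hc = 1239.84 eV·nm):
E = hc/λ = 1239.84 eV·nm / 5.7665997 nm = 215.00365 eV

The energy levels of Be³⁺ satisfy E_n = -13.6057 × 4² / n² eV, so an emission n_i → n_f releases
ΔE = 13.6057 × 4² × (1/n_f² − 1/n_i²) eV.

Setting ΔE equal to the photon energy:
1/n_f² − 1/n_i² = 215.00365 / (13.6057 × 4²) = 0.98765430

Since 1/n_i² must be positive, we need 1/n_f² > 0.98765430, i.e. n_f ≤ 1. For each allowed n_f, solve n_i = (1/n_f² − 0.98765430)^(−1/2) and check whether it is a whole number:
  n_f = 1: 1/n_i² = 1.00000000 − 0.98765430 = 0.01234570 → n_i = 9.000  → integer, n_i = 9 ✓

Only n_f = 1 gives an integer upper level, n_i = 9.

The transition is from n = 9 to n = 1 (emission).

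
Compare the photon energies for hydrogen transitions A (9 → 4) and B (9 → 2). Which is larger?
9 → 2

Calculate the energy for each transition:

Transition 9 → 4:
ΔE₁ = |E_4 - E_9| = |-13.6057/4² - (-13.6057/9²)|
ΔE₁ = |-0.850356250 - (-0.167971605)| = 0.682385 eV

Transition 9 → 2:
ΔE₂ = |E_2 - E_9| = |-13.6057/2² - (-13.6057/9²)|
ΔE₂ = |-3.401425000 - (-0.167971605)| = 3.233453 eV

Since 3.233453 eV > 0.682385 eV, the transition 9 → 2 emits the more energetic photon.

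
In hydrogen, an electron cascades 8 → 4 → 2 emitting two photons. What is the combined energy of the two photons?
3.189 eV

The energy levels of hydrogen are E_n = -13.6057 / n² eV.

First transition (8 → 4):
ΔE₁ = |E_4 - E_8|
ΔE₁ = |-0.850356250 - (-0.212589063)| = 0.637767 eV

Second transition (4 → 2):
ΔE₂ = |E_2 - E_4|
ΔE₂ = |-3.401425000 - (-0.850356250)| = 2.551069 eV

Total energy released:
E_total = ΔE₁ + ΔE₂ = 0.637767 + 2.551069 = 3.189 eV

Note: This equals the direct transition 8 → 2: 3.189 eV ✓
Energy is conserved regardless of the path taken.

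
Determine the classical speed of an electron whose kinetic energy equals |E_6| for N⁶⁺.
2.552e+06 m/s (or 0.851% of c)

The binding energy at n = 6 for N⁶⁺ is:
E_6 = -13.6057 × 7²/6² = -18.51887 eV
|E_6| = 18.51887 eV

Convert to Joules:
KE = 18.51887 eV × (1.602177 × 10⁻¹⁹ J/eV) = 2.96705e-18 J

Using KE = ½mv²:
v = √(2·KE/m_e)
v = √(2 × 2.96705e-18 J / 9.10938 × 10⁻³¹ kg)
v = 2.552e+06 m/s

This is approximately 0.851% the speed of light.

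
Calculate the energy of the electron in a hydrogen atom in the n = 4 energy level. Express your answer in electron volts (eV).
-0.85 eV

The energy levels of a hydrogen-like atom are given by:
E_n = -13.6057 eV / n²

For n = 4:
E_4 = -13.6057 eV / 4²
E_4 = -13.6057 eV / 16
E_4 = -0.85 eV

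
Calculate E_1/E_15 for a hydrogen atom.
225.00000

Using E_n = -13.6057 Z² / n² eV with Z = 1:

E_1 = -13.6057 / 1² = -13.6057 / 1 = -13.60570000000 eV
E_15 = -13.6057 / 15² = -13.6057 / 225 = -0.06046977778 eV

The ratio is:
E_1/E_15 = (-13.60570000000) / (-0.06046977778)
E_1/E_15 = (-13.6057/1) / (-13.6057/225)
E_1/E_15 = 225/1
E_1/E_15 = 225.00000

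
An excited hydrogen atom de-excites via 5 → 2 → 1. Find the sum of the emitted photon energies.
13.06 eV

The energy levels of hydrogen are E_n = -13.6057 / n² eV.

First transition (5 → 2):
ΔE₁ = |E_2 - E_5|
ΔE₁ = |-3.40142500 - (-0.54422800)| = 2.85720 eV

Second transition (2 → 1):
ΔE₂ = |E_1 - E_2|
ΔE₂ = |-13.60570000 - (-3.40142500)| = 10.20428 eV

Total energy released:
E_total = ΔE₁ + ΔE₂ = 2.85720 + 10.20428 = 13.06 eV

Note: This equals the direct transition 5 → 1: 13.06 eV ✓
Energy is conserved regardless of the path taken.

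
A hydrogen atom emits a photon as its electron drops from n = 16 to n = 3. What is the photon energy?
1.46 eV

The energy levels are E_n = -13.6057 eV / n².

Energy at n = 16: E_16 = -13.6057 / 16² = -0.05315 eV
Energy at n = 3: E_3 = -13.6057 / 3² = -1.51174 eV

For emission (electron falling to lower state), the photon energy is:
E_photon = E_16 - E_3 = |-0.05315 - (-1.51174)|
E_photon = 1.46 eV

This energy is carried away by the emitted photon.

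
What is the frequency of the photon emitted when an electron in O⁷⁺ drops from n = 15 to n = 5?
7.48622e+15 Hz

First, find the transition energy:
E_15 = -13.6057 × 8² / 15² = -3.87006578 eV
E_5 = -13.6057 × 8² / 5² = -34.83059200 eV
|ΔE| = |E_5 - E_15| = 30.96052622 eV

Convert to Joules: E = 30.96052622 eV × (1.602177 × 10⁻¹⁹ J/eV) = 4.9604243e-18 J

Using E = hf:
f = E/h = 4.9604243e-18 J / (6.62607 × 10⁻³⁴ J·s)
f = 7.48622e+15 Hz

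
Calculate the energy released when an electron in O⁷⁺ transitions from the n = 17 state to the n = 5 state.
31.81757 eV

The energy levels are E_n = -13.6057 Z² eV / n².

Energy at n = 17: E_17 = -13.6057 × 8² / 17² = -3.01302699 eV
Energy at n = 5: E_5 = -13.6057 × 8² / 5² = -34.83059200 eV

For emission (electron falling to lower state), the photon energy is:
E_photon = E_17 - E_5 = |-3.01302699 - (-34.83059200)|
E_photon = 31.81757 eV

This energy is carried away by the emitted photon.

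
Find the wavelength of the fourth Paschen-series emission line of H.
1004.670 nm

The lines of a series are numbered from the longest wavelength (smallest ΔE) outward; the fourth line is the transition from n = n_f + 4 to n_f.
The Paschen series has all transitions ending at n_f = 3.

For H, the fourth line (δ-line) is the jump from n = 7 to n = 3:
E_7 = -13.6057 / 7² = -0.27766735 eV
E_3 = -13.6057 / 3² = -1.51174444 eV
ΔE = E_7 - E_3 = 1.23407709 eV

λ = hc/E = 1239.84 eV·nm / 1.23407709 eV
λ = 1004.670 nm

This is the δ-line of the Paschen series in H.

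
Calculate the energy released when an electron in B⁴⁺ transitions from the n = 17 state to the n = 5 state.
12.42874 eV

The energy levels are E_n = -13.6057 Z² eV / n².

Energy at n = 17: E_17 = -13.6057 × 5² / 17² = -1.17696367 eV
Energy at n = 5: E_5 = -13.6057 × 5² / 5² = -13.60570000 eV

For emission (electron falling to lower state), the photon energy is:
E_photon = E_17 - E_5 = |-1.17696367 - (-13.60570000)|
E_photon = 12.42874 eV

This energy is carried away by the emitted photon.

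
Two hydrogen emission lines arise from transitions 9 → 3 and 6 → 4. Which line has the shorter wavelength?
9 → 3

Calculate the energy for each transition:

Transition 9 → 3:
ΔE₁ = |E_3 - E_9| = |-13.6057/3² - (-13.6057/9²)|
ΔE₁ = |-1.51174444444 - (-0.16797160494)| = 1.34377284 eV

Transition 6 → 4:
ΔE₂ = |E_4 - E_6| = |-13.6057/4² - (-13.6057/6²)|
ΔE₂ = |-0.85035625000 - (-0.37793611111)| = 0.47242014 eV

Since 1.34377284 eV > 0.47242014 eV, the transition 9 → 3 emits the more energetic photon.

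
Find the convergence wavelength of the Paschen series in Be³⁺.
51.2587 nm

The series limit corresponds to the transition from n = ∞ to n = 3.
This is the highest energy (shortest wavelength) transition in the Paschen series.

E_∞ = 0 eV
E_3 = -13.6057 × 4² / 3² = -24.187911 eV

Energy at series limit:
ΔE = E_∞ - E_3 = 0 - (-24.187911) = 24.187911 eV
λ = hc/E = 1239.84 eV·nm / 24.187911 eV = 51.2587 nm

This energy equals the ionization energy from the n = 3 state of Be³⁺.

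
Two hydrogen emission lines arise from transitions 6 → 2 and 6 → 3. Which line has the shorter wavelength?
6 → 2

Calculate the energy for each transition:

Transition 6 → 2:
ΔE₁ = |E_2 - E_6| = |-13.6057/2² - (-13.6057/6²)|
ΔE₁ = |-3.401425000 - (-0.377936111)| = 3.023489 eV

Transition 6 → 3:
ΔE₂ = |E_3 - E_6| = |-13.6057/3² - (-13.6057/6²)|
ΔE₂ = |-1.511744444 - (-0.377936111)| = 1.133808 eV

Since 3.023489 eV > 1.133808 eV, the transition 6 → 2 emits the more energetic photon.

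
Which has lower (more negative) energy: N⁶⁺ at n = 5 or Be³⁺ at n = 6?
N⁶⁺ at n = 5 (E = -26.667172 eV)

Using E_n = -13.6057 Z² / n² eV:

N⁶⁺ (Z = 7) at n = 5:
E = -13.6057 × 7² / 5² = -13.6057 × 49 / 25 = -26.667172000 eV

Be³⁺ (Z = 4) at n = 6:
E = -13.6057 × 4² / 6² = -13.6057 × 16 / 36 = -6.046977778 eV

Since -26.667172000 eV < -6.046977778 eV,
N⁶⁺ at n = 5 is more tightly bound (requires more energy to ionize).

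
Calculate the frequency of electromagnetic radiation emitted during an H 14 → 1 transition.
3.2731e+15 Hz

First, find the transition energy:
E_14 = -13.6057 / 14² = -0.069417 eV
E_1 = -13.6057 / 1² = -13.605700 eV
|ΔE| = |E_1 - E_14| = 13.536283 eV

Convert to Joules: E = 13.536283 eV × (1.602177 × 10⁻¹⁹ J/eV) = 2.168752e-18 J

Using E = hf:
f = E/h = 2.168752e-18 J / (6.62607 × 10⁻³⁴ J·s)
f = 3.2731e+15 Hz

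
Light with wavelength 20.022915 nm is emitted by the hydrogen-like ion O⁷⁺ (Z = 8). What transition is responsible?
n = 5 → n = 3

First, find the photon energy from the wavelength (hc = 1239.84 eV·nm):
E = hc/λ = 1239.84 eV·nm / 20.022915 nm = 61.921054 eV

The energy levels of O⁷⁺ satisfy E_n = -13.6057 × 8² / n² eV, so an emission n_i → n_f releases
ΔE = 13.6057 × 8² × (1/n_f² − 1/n_i²) eV.

Setting ΔE equal to the photon energy:
1/n_f² − 1/n_i² = 61.921054 / (13.6057 × 8²) = 0.071111113

Since 1/n_i² must be positive, we need 1/n_f² > 0.071111113, i.e. n_f ≤ 3. For each allowed n_f, solve n_i = (1/n_f² − 0.071111113)^(−1/2) and check whether it is a whole number:
  n_f = 1: 1/n_i² = 1.000000000 − 0.071111113 = 0.928888887 → n_i = 1.038  (not an integer) ✗
  n_f = 2: 1/n_i² = 0.250000000 − 0.071111113 = 0.178888887 → n_i = 2.364  (not an integer) ✗
  n_f = 3: 1/n_i² = 0.111111111 − 0.071111113 = 0.039999998 → n_i = 5.000  → integer, n_i = 5 ✓

Only n_f = 3 gives an integer upper level, n_i = 5.

The transition is from n = 5 to n = 3 (emission).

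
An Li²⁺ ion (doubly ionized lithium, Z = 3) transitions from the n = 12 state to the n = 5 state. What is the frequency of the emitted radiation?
9.787e+14 Hz

First, find the transition energy:
E_12 = -13.6057 × 3² / 12² = -0.85035625 eV
E_5 = -13.6057 × 3² / 5² = -4.89805200 eV
|ΔE| = |E_5 - E_12| = 4.04769575 eV

Convert to Joules: E = 4.04769575 eV × (1.602177 × 10⁻¹⁹ J/eV) = 6.48513e-19 J

Using E = hf:
f = E/h = 6.48513e-19 J / (6.62607 × 10⁻³⁴ J·s)
f = 9.787e+14 Hz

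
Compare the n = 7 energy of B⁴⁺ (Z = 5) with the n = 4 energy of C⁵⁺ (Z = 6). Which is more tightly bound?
C⁵⁺ at n = 4 (E = -30.612825 eV)

Using E_n = -13.6057 Z² / n² eV:

B⁴⁺ (Z = 5) at n = 7:
E = -13.6057 × 5² / 7² = -13.6057 × 25 / 49 = -6.941683673 eV

C⁵⁺ (Z = 6) at n = 4:
E = -13.6057 × 6² / 4² = -13.6057 × 36 / 16 = -30.612825000 eV

Since -30.612825000 eV < -6.941683673 eV,
C⁵⁺ at n = 4 is more tightly bound (requires more energy to ionize).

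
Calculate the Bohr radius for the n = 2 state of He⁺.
0.1058 nm (or 1.0584 Å)

The Bohr radius formula is:
r_n = n² a₀ / Z

where a₀ = 0.0529177 nm is the Bohr radius.

For He⁺ (Z = 2) at n = 2:
r_2 = 2² × 0.0529177 nm / 2
r_2 = 4 × 0.0529177 nm / 2
r_2 = 0.21167 nm / 2
r_2 = 0.1058 nm

The electron orbits at approximately 0.1058 nm from the nucleus.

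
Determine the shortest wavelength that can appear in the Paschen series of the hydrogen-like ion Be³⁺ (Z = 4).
51.258664 nm

The series limit corresponds to the transition from n = ∞ to n = 3.
This is the highest energy (shortest wavelength) transition in the Paschen series.

E_∞ = 0 eV
E_3 = -13.6057 × 4² / 3² = -24.18791111 eV

Energy at series limit:
ΔE = E_∞ - E_3 = 0 - (-24.18791111) = 24.18791111 eV
λ = hc/E = 1239.84 eV·nm / 24.18791111 eV = 51.258664 nm

This energy equals the ionization energy from the n = 3 state of Be³⁺.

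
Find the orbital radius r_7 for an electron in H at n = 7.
2.5930 nm (or 25.9297 Å)

The Bohr radius formula is:
r_n = n² a₀ / Z

where a₀ = 0.0529177 nm is the Bohr radius.

For H (Z = 1) at n = 7:
r_7 = 7² × 0.0529177 nm / 1
r_7 = 49 × 0.0529177 nm / 1
r_7 = 2.59297 nm / 1
r_7 = 2.5930 nm

The electron orbits at approximately 2.5930 nm from the nucleus.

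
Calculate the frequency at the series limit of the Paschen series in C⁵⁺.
1.3159e+16 Hz

The series limit corresponds to the transition from n = ∞ to n = 3.
This is the highest energy (shortest wavelength) transition in the Paschen series.

E_∞ = 0 eV
E_3 = -13.6057 × 6² / 3² = -54.422800 eV

Energy at series limit:
ΔE = E_∞ - E_3 = 0 - (-54.422800) = 54.422800 eV
E = 54.422800 eV × (1.602177 × 10⁻¹⁹ J/eV) = 8.719496e-18 J
f = E/h = 8.719496e-18 J / (6.62607 × 10⁻³⁴ J·s) = 1.3159e+16 Hz

This energy equals the ionization energy from the n = 3 state of C⁵⁺.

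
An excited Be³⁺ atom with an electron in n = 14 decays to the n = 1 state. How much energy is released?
216.58 eV

The energy levels are E_n = -13.6057 Z² eV / n².

Energy at n = 14: E_14 = -13.6057 × 4² / 14² = -1.11067 eV
Energy at n = 1: E_1 = -13.6057 × 4² / 1² = -217.69120 eV

For emission (electron falling to lower state), the photon energy is:
E_photon = E_14 - E_1 = |-1.11067 - (-217.69120)|
E_photon = 216.58 eV

This energy is carried away by the emitted photon.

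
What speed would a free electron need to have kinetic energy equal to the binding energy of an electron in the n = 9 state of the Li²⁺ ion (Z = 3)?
7.292e+05 m/s (or 0.24325% of c)

The binding energy at n = 9 for Li²⁺ is:
E_9 = -13.6057 × 3²/9² = -1.5117444 eV
|E_9| = 1.5117444 eV

Convert to Joules:
KE = 1.5117444 eV × (1.602177 × 10⁻¹⁹ J/eV) = 2.42208e-19 J

Using KE = ½mv²:
v = √(2·KE/m_e)
v = √(2 × 2.42208e-19 J / 9.10938 × 10⁻³¹ kg)
v = 7.292e+05 m/s

This is approximately 0.24325% the speed of light.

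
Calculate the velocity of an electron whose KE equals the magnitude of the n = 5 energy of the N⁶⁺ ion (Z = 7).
3.06277e+06 m/s (or 1.02% of c)

The binding energy at n = 5 for N⁶⁺ is:
E_5 = -13.6057 × 7²/5² = -26.6671720 eV
|E_5| = 26.6671720 eV

Convert to Joules:
KE = 26.6671720 eV × (1.602177 × 10⁻¹⁹ J/eV) = 4.2725530e-18 J

Using KE = ½mv²:
v = √(2·KE/m_e)
v = √(2 × 4.2725530e-18 J / 9.10938 × 10⁻³¹ kg)
v = 3.06277e+06 m/s

This is approximately 1.02% the speed of light.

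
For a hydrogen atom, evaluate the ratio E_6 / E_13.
4.694444

Using E_n = -13.6057 Z² / n² eV with Z = 1:

E_6 = -13.6057 / 6² = -13.6057 / 36 = -0.377936111111 eV
E_13 = -13.6057 / 13² = -13.6057 / 169 = -0.080507100592 eV

The ratio is:
E_6/E_13 = (-0.377936111111) / (-0.080507100592)
E_6/E_13 = (-13.6057/36) / (-13.6057/169)
E_6/E_13 = 169/36
E_6/E_13 = 4.694444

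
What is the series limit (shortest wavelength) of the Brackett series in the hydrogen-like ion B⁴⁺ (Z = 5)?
58.32 nm

The series limit corresponds to the transition from n = ∞ to n = 4.
This is the highest energy (shortest wavelength) transition in the Brackett series.

E_∞ = 0 eV
E_4 = -13.6057 × 5² / 4² = -21.2589 eV

Energy at series limit:
ΔE = E_∞ - E_4 = 0 - (-21.2589) = 21.2589 eV
λ = hc/E = 1239.84 eV·nm / 21.2589 eV = 58.32 nm

This energy equals the ionization energy from the n = 4 state of B⁴⁺.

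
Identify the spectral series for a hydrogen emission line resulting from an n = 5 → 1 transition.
Lyman series

The spectral series in hydrogen are named based on the final (lower) energy level:
- Lyman series: n_final = 1 (ultraviolet)
- Balmer series: n_final = 2 (visible/near-UV)
- Paschen series: n_final = 3 (infrared)
- Brackett series: n_final = 4 (infrared)
- Pfund series: n_final = 5 (far infrared)

Since this transition ends at n = 1, it belongs to the Lyman series.

For reference, this 5 → 1 line has photon energy
ΔE = 13.6057 eV × (1/1² - 1/5²) = 13.06147200 eV,
corresponding to wavelength λ = hc/ΔE = 1239.84 eV·nm / 13.06147200 eV = 94.923451 nm in the ultraviolet region.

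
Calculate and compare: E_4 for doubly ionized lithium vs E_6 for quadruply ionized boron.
B⁴⁺ at n = 6 (E = -9.4484 eV)

Using E_n = -13.6057 Z² / n² eV:

Li²⁺ (Z = 3) at n = 4:
E = -13.6057 × 3² / 4² = -13.6057 × 9 / 16 = -7.6532063 eV

B⁴⁺ (Z = 5) at n = 6:
E = -13.6057 × 5² / 6² = -13.6057 × 25 / 36 = -9.4484028 eV

Since -9.4484028 eV < -7.6532063 eV,
B⁴⁺ at n = 6 is more tightly bound (requires more energy to ionize).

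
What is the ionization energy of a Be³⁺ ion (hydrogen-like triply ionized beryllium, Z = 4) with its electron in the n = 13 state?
1.29 eV

The ionization energy is the energy needed to remove the electron completely (n → ∞).

For a hydrogen-like ion with Z = 4, E_n = -13.6057 Z² / n² eV.

At n = 13: E_13 = -13.6057 × 4² / 13² = -1.28811 eV
At n = ∞: E_∞ = 0 eV

Ionization energy = E_∞ - E_13 = 0 - (-1.28811) = 1.28811 eV
Ionization energy ≈ 1.29 eV

This is also called the binding energy of the electron in state n = 13.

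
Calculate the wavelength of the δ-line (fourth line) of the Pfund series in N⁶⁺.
67.249 nm

The lines of a series are numbered from the longest wavelength (smallest ΔE) outward; the fourth line is the transition from n = n_f + 4 to n_f.
The Pfund series has all transitions ending at n_f = 5.

For N⁶⁺ (Z = 7), the fourth line (δ-line) is the jump from n = 9 to n = 5:
E_9 = -13.6057 × 7² / 9² = -8.23061 eV
E_5 = -13.6057 × 7² / 5² = -26.66717 eV
ΔE = E_9 - E_5 = 18.43656 eV

λ = hc/E = 1239.84 eV·nm / 18.43656 eV
λ = 67.249 nm

This is the δ-line of the Pfund series in N⁶⁺.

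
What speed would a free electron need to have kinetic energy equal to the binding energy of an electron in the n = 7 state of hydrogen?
3.13e+05 m/s (or 0.10% of c)

The binding energy at n = 7 for hydrogen is:
E_7 = -13.6057/7² = -0.277667 eV
|E_7| = 0.277667 eV

Convert to Joules:
KE = 0.277667 eV × (1.602177 × 10⁻¹⁹ J/eV) = 4.4487e-20 J

Using KE = ½mv²:
v = √(2·KE/m_e)
v = √(2 × 4.4487e-20 J / 9.10938 × 10⁻³¹ kg)
v = 3.13e+05 m/s

This is approximately 0.10% the speed of light.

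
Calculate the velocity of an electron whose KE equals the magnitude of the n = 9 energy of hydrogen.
2.43e+05 m/s (or 0.081% of c)

The binding energy at n = 9 for hydrogen is:
E_9 = -13.6057/9² = -0.167972 eV
|E_9| = 0.167972 eV

Convert to Joules:
KE = 0.167972 eV × (1.602177 × 10⁻¹⁹ J/eV) = 2.6912e-20 J

Using KE = ½mv²:
v = √(2·KE/m_e)
v = √(2 × 2.6912e-20 J / 9.10938 × 10⁻³¹ kg)
v = 2.43e+05 m/s

This is approximately 0.081% the speed of light.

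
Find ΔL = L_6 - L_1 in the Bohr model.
5.273e-34 J·s (or 5ℏ)

In the Bohr model, L_n = nℏ where ℏ = 1.05457e-34 J·s.

L_6 = 6ℏ = 6.32742e-34 J·s
L_1 = 1ℏ = 1.05457e-34 J·s

ΔL = L_6 - L_1 = (6 - 1)ℏ = 5ℏ
ΔL = 5 × 1.05457e-34 J·s = 5.273e-34 J·s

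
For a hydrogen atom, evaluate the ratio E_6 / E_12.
4.0000

Using E_n = -13.6057 Z² / n² eV with Z = 1:

E_6 = -13.6057 / 6² = -13.6057 / 36 = -0.3779361111 eV
E_12 = -13.6057 / 12² = -13.6057 / 144 = -0.0944840278 eV

The ratio is:
E_6/E_12 = (-0.3779361111) / (-0.0944840278)
E_6/E_12 = (-13.6057/36) / (-13.6057/144)
E_6/E_12 = 144/36
E_6/E_12 = 4.0000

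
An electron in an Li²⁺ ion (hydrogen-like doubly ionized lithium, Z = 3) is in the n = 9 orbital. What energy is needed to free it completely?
1.512 eV

The ionization energy is the energy needed to remove the electron completely (n → ∞).

For a hydrogen-like ion with Z = 3, E_n = -13.6057 Z² / n² eV.

At n = 9: E_9 = -13.6057 × 3² / 9² = -1.511744 eV
At n = ∞: E_∞ = 0 eV

Ionization energy = E_∞ - E_9 = 0 - (-1.511744) = 1.511744 eV
Ionization energy ≈ 1.512 eV

This is also called the binding energy of the electron in state n = 9.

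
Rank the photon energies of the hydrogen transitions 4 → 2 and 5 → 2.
5 → 2

Calculate the energy for each transition:

Transition 4 → 2:
ΔE₁ = |E_2 - E_4| = |-13.6057/2² - (-13.6057/4²)|
ΔE₁ = |-3.401425000 - (-0.850356250)| = 2.551069 eV

Transition 5 → 2:
ΔE₂ = |E_2 - E_5| = |-13.6057/2² - (-13.6057/5²)|
ΔE₂ = |-3.401425000 - (-0.544228000)| = 2.857197 eV

Since 2.857197 eV > 2.551069 eV, the transition 5 → 2 emits the more energetic photon.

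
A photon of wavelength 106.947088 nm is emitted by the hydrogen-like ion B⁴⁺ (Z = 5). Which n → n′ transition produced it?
n = 13 → n = 5

First, find the photon energy from the wavelength (hc = 1239.84 eV·nm):
E = hc/λ = 1239.84 eV·nm / 106.947088 nm = 11.593023 eV

The energy levels of B⁴⁺ satisfy E_n = -13.6057 × 5² / n² eV, so an emission n_i → n_f releases
ΔE = 13.6057 × 5² × (1/n_f² − 1/n_i²) eV.

Setting ΔE equal to the photon energy:
1/n_f² − 1/n_i² = 11.593023 / (13.6057 × 5²) = 0.034082842

Since 1/n_i² must be positive, we need 1/n_f² > 0.034082842, i.e. n_f ≤ 5. For each allowed n_f, solve n_i = (1/n_f² − 0.034082842)^(−1/2) and check whether it is a whole number:
  n_f = 1: 1/n_i² = 1.000000000 − 0.034082842 = 0.965917158 → n_i = 1.017  (not an integer) ✗
  n_f = 2: 1/n_i² = 0.250000000 − 0.034082842 = 0.215917158 → n_i = 2.152  (not an integer) ✗
  n_f = 3: 1/n_i² = 0.111111111 − 0.034082842 = 0.077028269 → n_i = 3.603  (not an integer) ✗
  n_f = 4: 1/n_i² = 0.062500000 − 0.034082842 = 0.028417158 → n_i = 5.932  (not an integer) ✗
  n_f = 5: 1/n_i² = 0.040000000 − 0.034082842 = 0.005917158 → n_i = 13.000  → integer, n_i = 13 ✓

Only n_f = 5 gives an integer upper level, n_i = 13.

The transition is from n = 13 to n = 5 (emission).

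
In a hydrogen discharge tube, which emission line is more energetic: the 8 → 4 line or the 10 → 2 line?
10 → 2

Calculate the energy for each transition:

Transition 8 → 4:
ΔE₁ = |E_4 - E_8| = |-13.6057/4² - (-13.6057/8²)|
ΔE₁ = |-0.85035625 - (-0.21258906)| = 0.63777 eV

Transition 10 → 2:
ΔE₂ = |E_2 - E_10| = |-13.6057/2² - (-13.6057/10²)|
ΔE₂ = |-3.40142500 - (-0.13605700)| = 3.26537 eV

Since 3.26537 eV > 0.63777 eV, the transition 10 → 2 emits the more energetic photon.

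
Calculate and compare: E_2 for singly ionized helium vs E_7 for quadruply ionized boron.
He⁺ at n = 2 (E = -13.606 eV)

Using E_n = -13.6057 Z² / n² eV:

He⁺ (Z = 2) at n = 2:
E = -13.6057 × 2² / 2² = -13.6057 × 4 / 4 = -13.605700 eV

B⁴⁺ (Z = 5) at n = 7:
E = -13.6057 × 5² / 7² = -13.6057 × 25 / 49 = -6.941684 eV

Since -13.605700 eV < -6.941684 eV,
He⁺ at n = 2 is more tightly bound (requires more energy to ionize).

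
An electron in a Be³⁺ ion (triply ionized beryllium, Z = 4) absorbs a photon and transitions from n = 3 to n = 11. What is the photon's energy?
22.3888 eV

The energy levels of a hydrogen-like atom are E_n = -13.6057 Z² eV / n².

Energy at n = 3: E_3 = -13.6057 × 4² / 3² = -24.1879111 eV
Energy at n = 11: E_11 = -13.6057 × 4² / 11² = -1.7991008 eV

The excitation energy is the difference:
ΔE = E_11 - E_3
ΔE = -1.7991008 - (-24.1879111)
ΔE = 22.3888 eV

Since this is positive, energy must be absorbed (photon absorption).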